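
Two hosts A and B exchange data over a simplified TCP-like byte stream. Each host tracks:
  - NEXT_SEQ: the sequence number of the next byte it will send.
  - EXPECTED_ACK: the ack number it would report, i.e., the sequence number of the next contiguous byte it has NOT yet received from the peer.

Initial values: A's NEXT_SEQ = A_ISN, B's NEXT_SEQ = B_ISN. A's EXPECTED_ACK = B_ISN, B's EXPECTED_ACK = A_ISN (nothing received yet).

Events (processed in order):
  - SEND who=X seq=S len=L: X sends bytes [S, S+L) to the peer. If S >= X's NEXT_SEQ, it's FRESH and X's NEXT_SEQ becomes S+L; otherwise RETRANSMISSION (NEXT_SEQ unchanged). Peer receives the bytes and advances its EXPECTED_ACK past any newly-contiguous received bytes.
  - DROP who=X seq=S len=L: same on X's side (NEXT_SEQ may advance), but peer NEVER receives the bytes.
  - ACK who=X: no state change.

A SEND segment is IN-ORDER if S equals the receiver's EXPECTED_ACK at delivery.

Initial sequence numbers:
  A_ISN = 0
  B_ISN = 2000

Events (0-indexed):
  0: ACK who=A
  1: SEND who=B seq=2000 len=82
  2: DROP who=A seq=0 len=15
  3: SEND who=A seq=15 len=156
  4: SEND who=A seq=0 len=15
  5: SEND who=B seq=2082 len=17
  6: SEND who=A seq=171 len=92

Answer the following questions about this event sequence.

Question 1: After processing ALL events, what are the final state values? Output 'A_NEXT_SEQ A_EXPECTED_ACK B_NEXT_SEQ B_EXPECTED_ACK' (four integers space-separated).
Answer: 263 2099 2099 263

Derivation:
After event 0: A_seq=0 A_ack=2000 B_seq=2000 B_ack=0
After event 1: A_seq=0 A_ack=2082 B_seq=2082 B_ack=0
After event 2: A_seq=15 A_ack=2082 B_seq=2082 B_ack=0
After event 3: A_seq=171 A_ack=2082 B_seq=2082 B_ack=0
After event 4: A_seq=171 A_ack=2082 B_seq=2082 B_ack=171
After event 5: A_seq=171 A_ack=2099 B_seq=2099 B_ack=171
After event 6: A_seq=263 A_ack=2099 B_seq=2099 B_ack=263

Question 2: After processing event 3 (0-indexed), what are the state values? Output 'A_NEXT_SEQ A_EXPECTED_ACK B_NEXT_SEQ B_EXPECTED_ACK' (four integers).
After event 0: A_seq=0 A_ack=2000 B_seq=2000 B_ack=0
After event 1: A_seq=0 A_ack=2082 B_seq=2082 B_ack=0
After event 2: A_seq=15 A_ack=2082 B_seq=2082 B_ack=0
After event 3: A_seq=171 A_ack=2082 B_seq=2082 B_ack=0

171 2082 2082 0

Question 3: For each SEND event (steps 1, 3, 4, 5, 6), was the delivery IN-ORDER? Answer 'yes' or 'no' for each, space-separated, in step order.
Answer: yes no yes yes yes

Derivation:
Step 1: SEND seq=2000 -> in-order
Step 3: SEND seq=15 -> out-of-order
Step 4: SEND seq=0 -> in-order
Step 5: SEND seq=2082 -> in-order
Step 6: SEND seq=171 -> in-order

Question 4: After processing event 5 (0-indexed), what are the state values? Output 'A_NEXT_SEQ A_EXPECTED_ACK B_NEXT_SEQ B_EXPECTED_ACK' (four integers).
After event 0: A_seq=0 A_ack=2000 B_seq=2000 B_ack=0
After event 1: A_seq=0 A_ack=2082 B_seq=2082 B_ack=0
After event 2: A_seq=15 A_ack=2082 B_seq=2082 B_ack=0
After event 3: A_seq=171 A_ack=2082 B_seq=2082 B_ack=0
After event 4: A_seq=171 A_ack=2082 B_seq=2082 B_ack=171
After event 5: A_seq=171 A_ack=2099 B_seq=2099 B_ack=171

171 2099 2099 171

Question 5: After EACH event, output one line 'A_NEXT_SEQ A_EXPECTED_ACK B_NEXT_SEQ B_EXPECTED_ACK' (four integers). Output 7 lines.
0 2000 2000 0
0 2082 2082 0
15 2082 2082 0
171 2082 2082 0
171 2082 2082 171
171 2099 2099 171
263 2099 2099 263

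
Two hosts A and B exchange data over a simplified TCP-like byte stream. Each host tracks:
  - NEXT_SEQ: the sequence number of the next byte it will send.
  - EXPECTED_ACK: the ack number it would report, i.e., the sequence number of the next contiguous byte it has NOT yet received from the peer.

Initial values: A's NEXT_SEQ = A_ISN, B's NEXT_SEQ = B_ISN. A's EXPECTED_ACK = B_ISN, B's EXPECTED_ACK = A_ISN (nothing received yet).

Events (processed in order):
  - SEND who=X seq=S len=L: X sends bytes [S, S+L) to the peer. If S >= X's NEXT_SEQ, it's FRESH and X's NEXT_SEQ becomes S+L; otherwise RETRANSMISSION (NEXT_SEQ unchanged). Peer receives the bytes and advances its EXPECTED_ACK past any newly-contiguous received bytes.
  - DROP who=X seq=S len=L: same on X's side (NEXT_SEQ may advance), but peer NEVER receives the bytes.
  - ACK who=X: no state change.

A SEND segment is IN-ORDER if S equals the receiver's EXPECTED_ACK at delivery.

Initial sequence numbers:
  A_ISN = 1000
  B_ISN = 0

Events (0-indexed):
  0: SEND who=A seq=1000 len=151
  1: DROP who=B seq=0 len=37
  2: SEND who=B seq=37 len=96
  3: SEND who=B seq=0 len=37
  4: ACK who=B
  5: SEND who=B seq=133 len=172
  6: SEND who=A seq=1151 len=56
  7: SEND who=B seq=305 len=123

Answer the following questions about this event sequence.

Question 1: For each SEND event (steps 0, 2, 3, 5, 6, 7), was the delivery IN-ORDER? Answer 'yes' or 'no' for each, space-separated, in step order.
Answer: yes no yes yes yes yes

Derivation:
Step 0: SEND seq=1000 -> in-order
Step 2: SEND seq=37 -> out-of-order
Step 3: SEND seq=0 -> in-order
Step 5: SEND seq=133 -> in-order
Step 6: SEND seq=1151 -> in-order
Step 7: SEND seq=305 -> in-order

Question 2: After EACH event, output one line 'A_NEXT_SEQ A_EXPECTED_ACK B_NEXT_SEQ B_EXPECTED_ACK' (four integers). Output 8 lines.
1151 0 0 1151
1151 0 37 1151
1151 0 133 1151
1151 133 133 1151
1151 133 133 1151
1151 305 305 1151
1207 305 305 1207
1207 428 428 1207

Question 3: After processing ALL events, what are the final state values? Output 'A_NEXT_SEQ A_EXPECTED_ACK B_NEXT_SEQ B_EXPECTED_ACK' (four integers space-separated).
After event 0: A_seq=1151 A_ack=0 B_seq=0 B_ack=1151
After event 1: A_seq=1151 A_ack=0 B_seq=37 B_ack=1151
After event 2: A_seq=1151 A_ack=0 B_seq=133 B_ack=1151
After event 3: A_seq=1151 A_ack=133 B_seq=133 B_ack=1151
After event 4: A_seq=1151 A_ack=133 B_seq=133 B_ack=1151
After event 5: A_seq=1151 A_ack=305 B_seq=305 B_ack=1151
After event 6: A_seq=1207 A_ack=305 B_seq=305 B_ack=1207
After event 7: A_seq=1207 A_ack=428 B_seq=428 B_ack=1207

Answer: 1207 428 428 1207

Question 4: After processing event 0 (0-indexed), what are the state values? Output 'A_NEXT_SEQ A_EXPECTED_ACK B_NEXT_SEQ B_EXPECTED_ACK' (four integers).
After event 0: A_seq=1151 A_ack=0 B_seq=0 B_ack=1151

1151 0 0 1151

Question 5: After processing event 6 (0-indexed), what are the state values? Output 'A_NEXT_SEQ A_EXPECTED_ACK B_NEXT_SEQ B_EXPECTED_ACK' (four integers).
After event 0: A_seq=1151 A_ack=0 B_seq=0 B_ack=1151
After event 1: A_seq=1151 A_ack=0 B_seq=37 B_ack=1151
After event 2: A_seq=1151 A_ack=0 B_seq=133 B_ack=1151
After event 3: A_seq=1151 A_ack=133 B_seq=133 B_ack=1151
After event 4: A_seq=1151 A_ack=133 B_seq=133 B_ack=1151
After event 5: A_seq=1151 A_ack=305 B_seq=305 B_ack=1151
After event 6: A_seq=1207 A_ack=305 B_seq=305 B_ack=1207

1207 305 305 1207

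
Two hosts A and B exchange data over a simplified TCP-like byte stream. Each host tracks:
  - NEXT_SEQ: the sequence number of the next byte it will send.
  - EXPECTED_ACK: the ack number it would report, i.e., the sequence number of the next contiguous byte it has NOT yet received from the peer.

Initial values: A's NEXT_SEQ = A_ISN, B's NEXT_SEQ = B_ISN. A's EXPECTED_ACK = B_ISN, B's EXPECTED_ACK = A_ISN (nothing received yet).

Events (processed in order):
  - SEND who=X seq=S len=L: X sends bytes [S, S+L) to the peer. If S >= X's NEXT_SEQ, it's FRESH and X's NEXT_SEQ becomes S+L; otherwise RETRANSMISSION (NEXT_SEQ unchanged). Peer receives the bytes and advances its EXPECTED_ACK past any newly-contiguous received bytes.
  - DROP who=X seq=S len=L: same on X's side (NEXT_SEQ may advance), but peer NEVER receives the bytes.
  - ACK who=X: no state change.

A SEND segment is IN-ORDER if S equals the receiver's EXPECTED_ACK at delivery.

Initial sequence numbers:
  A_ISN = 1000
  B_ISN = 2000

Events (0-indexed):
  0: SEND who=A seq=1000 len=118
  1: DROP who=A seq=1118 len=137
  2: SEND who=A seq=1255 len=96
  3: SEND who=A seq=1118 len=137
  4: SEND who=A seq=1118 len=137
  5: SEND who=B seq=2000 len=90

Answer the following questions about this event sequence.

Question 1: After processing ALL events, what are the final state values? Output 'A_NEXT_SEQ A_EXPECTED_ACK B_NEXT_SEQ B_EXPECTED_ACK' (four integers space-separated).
Answer: 1351 2090 2090 1351

Derivation:
After event 0: A_seq=1118 A_ack=2000 B_seq=2000 B_ack=1118
After event 1: A_seq=1255 A_ack=2000 B_seq=2000 B_ack=1118
After event 2: A_seq=1351 A_ack=2000 B_seq=2000 B_ack=1118
After event 3: A_seq=1351 A_ack=2000 B_seq=2000 B_ack=1351
After event 4: A_seq=1351 A_ack=2000 B_seq=2000 B_ack=1351
After event 5: A_seq=1351 A_ack=2090 B_seq=2090 B_ack=1351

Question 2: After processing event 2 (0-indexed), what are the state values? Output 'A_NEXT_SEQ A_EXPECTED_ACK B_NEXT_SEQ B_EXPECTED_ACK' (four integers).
After event 0: A_seq=1118 A_ack=2000 B_seq=2000 B_ack=1118
After event 1: A_seq=1255 A_ack=2000 B_seq=2000 B_ack=1118
After event 2: A_seq=1351 A_ack=2000 B_seq=2000 B_ack=1118

1351 2000 2000 1118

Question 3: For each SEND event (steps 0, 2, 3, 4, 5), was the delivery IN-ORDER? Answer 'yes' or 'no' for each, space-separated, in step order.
Step 0: SEND seq=1000 -> in-order
Step 2: SEND seq=1255 -> out-of-order
Step 3: SEND seq=1118 -> in-order
Step 4: SEND seq=1118 -> out-of-order
Step 5: SEND seq=2000 -> in-order

Answer: yes no yes no yes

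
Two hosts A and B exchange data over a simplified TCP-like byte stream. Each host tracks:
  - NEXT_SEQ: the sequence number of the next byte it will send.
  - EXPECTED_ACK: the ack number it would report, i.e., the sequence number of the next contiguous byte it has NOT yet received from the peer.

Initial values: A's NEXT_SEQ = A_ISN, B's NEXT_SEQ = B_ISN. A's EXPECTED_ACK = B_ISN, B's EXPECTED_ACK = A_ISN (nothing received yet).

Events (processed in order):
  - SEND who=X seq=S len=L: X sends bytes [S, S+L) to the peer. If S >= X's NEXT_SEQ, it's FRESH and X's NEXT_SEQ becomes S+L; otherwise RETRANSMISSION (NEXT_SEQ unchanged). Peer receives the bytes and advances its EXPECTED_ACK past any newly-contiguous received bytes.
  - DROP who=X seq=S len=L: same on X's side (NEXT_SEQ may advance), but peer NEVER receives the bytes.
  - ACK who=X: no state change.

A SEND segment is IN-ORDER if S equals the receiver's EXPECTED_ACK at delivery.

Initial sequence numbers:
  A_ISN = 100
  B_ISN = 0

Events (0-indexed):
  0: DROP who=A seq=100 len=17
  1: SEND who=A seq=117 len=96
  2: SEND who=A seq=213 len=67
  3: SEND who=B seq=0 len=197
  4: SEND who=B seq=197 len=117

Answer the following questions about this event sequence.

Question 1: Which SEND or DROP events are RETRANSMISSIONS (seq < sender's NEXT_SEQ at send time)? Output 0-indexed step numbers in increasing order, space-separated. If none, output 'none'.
Answer: none

Derivation:
Step 0: DROP seq=100 -> fresh
Step 1: SEND seq=117 -> fresh
Step 2: SEND seq=213 -> fresh
Step 3: SEND seq=0 -> fresh
Step 4: SEND seq=197 -> fresh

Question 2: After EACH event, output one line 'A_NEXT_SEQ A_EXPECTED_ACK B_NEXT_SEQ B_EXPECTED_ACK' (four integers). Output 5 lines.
117 0 0 100
213 0 0 100
280 0 0 100
280 197 197 100
280 314 314 100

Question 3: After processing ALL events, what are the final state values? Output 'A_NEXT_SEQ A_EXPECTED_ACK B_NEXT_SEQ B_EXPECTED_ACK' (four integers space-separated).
After event 0: A_seq=117 A_ack=0 B_seq=0 B_ack=100
After event 1: A_seq=213 A_ack=0 B_seq=0 B_ack=100
After event 2: A_seq=280 A_ack=0 B_seq=0 B_ack=100
After event 3: A_seq=280 A_ack=197 B_seq=197 B_ack=100
After event 4: A_seq=280 A_ack=314 B_seq=314 B_ack=100

Answer: 280 314 314 100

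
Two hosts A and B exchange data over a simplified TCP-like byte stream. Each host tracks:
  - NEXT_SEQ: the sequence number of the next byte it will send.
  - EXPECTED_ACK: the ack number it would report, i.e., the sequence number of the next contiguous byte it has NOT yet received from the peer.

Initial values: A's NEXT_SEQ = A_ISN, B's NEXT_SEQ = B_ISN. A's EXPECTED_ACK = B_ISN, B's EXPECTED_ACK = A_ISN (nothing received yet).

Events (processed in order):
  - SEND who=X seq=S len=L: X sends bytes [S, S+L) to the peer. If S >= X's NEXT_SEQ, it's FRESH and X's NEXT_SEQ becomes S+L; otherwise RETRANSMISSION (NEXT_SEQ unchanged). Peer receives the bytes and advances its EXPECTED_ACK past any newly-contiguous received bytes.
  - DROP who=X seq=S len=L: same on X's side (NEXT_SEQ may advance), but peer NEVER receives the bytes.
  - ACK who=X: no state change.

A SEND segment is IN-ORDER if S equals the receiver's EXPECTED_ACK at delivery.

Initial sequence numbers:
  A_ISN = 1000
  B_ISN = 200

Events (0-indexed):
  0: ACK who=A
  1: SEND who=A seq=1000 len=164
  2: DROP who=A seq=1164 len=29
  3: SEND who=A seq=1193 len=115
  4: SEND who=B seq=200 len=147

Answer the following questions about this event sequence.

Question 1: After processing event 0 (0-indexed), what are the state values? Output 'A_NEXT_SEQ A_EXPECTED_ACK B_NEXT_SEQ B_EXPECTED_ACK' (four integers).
After event 0: A_seq=1000 A_ack=200 B_seq=200 B_ack=1000

1000 200 200 1000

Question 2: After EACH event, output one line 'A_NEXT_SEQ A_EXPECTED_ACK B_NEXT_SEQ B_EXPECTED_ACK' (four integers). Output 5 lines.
1000 200 200 1000
1164 200 200 1164
1193 200 200 1164
1308 200 200 1164
1308 347 347 1164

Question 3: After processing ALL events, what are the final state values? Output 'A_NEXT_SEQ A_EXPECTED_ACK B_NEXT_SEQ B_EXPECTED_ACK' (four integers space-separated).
Answer: 1308 347 347 1164

Derivation:
After event 0: A_seq=1000 A_ack=200 B_seq=200 B_ack=1000
After event 1: A_seq=1164 A_ack=200 B_seq=200 B_ack=1164
After event 2: A_seq=1193 A_ack=200 B_seq=200 B_ack=1164
After event 3: A_seq=1308 A_ack=200 B_seq=200 B_ack=1164
After event 4: A_seq=1308 A_ack=347 B_seq=347 B_ack=1164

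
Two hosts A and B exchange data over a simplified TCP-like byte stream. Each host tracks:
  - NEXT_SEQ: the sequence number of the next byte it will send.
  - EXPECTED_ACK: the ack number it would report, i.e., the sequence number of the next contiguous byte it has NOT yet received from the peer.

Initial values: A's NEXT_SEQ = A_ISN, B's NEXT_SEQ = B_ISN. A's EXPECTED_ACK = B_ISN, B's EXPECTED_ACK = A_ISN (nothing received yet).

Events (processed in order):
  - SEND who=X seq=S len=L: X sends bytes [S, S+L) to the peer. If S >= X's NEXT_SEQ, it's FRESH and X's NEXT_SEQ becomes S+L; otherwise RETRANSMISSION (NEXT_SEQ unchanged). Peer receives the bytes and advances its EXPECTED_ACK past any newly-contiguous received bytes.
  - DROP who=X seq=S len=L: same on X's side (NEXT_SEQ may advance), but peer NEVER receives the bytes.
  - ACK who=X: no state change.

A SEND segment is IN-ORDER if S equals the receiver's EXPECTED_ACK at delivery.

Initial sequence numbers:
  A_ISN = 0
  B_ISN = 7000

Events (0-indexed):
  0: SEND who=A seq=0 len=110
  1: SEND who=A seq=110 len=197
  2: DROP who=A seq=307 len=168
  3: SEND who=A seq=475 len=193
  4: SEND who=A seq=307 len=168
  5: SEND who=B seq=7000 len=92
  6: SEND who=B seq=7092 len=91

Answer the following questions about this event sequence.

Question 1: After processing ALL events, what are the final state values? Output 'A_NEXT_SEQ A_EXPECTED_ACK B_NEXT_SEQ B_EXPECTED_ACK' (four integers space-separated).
Answer: 668 7183 7183 668

Derivation:
After event 0: A_seq=110 A_ack=7000 B_seq=7000 B_ack=110
After event 1: A_seq=307 A_ack=7000 B_seq=7000 B_ack=307
After event 2: A_seq=475 A_ack=7000 B_seq=7000 B_ack=307
After event 3: A_seq=668 A_ack=7000 B_seq=7000 B_ack=307
After event 4: A_seq=668 A_ack=7000 B_seq=7000 B_ack=668
After event 5: A_seq=668 A_ack=7092 B_seq=7092 B_ack=668
After event 6: A_seq=668 A_ack=7183 B_seq=7183 B_ack=668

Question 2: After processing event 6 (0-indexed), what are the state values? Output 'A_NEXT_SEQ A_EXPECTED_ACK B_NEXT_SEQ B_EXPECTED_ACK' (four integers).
After event 0: A_seq=110 A_ack=7000 B_seq=7000 B_ack=110
After event 1: A_seq=307 A_ack=7000 B_seq=7000 B_ack=307
After event 2: A_seq=475 A_ack=7000 B_seq=7000 B_ack=307
After event 3: A_seq=668 A_ack=7000 B_seq=7000 B_ack=307
After event 4: A_seq=668 A_ack=7000 B_seq=7000 B_ack=668
After event 5: A_seq=668 A_ack=7092 B_seq=7092 B_ack=668
After event 6: A_seq=668 A_ack=7183 B_seq=7183 B_ack=668

668 7183 7183 668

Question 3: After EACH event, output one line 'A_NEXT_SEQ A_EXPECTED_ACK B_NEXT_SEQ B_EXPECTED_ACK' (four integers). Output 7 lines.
110 7000 7000 110
307 7000 7000 307
475 7000 7000 307
668 7000 7000 307
668 7000 7000 668
668 7092 7092 668
668 7183 7183 668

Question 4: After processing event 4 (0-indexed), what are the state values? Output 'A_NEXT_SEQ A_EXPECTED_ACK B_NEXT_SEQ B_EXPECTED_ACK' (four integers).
After event 0: A_seq=110 A_ack=7000 B_seq=7000 B_ack=110
After event 1: A_seq=307 A_ack=7000 B_seq=7000 B_ack=307
After event 2: A_seq=475 A_ack=7000 B_seq=7000 B_ack=307
After event 3: A_seq=668 A_ack=7000 B_seq=7000 B_ack=307
After event 4: A_seq=668 A_ack=7000 B_seq=7000 B_ack=668

668 7000 7000 668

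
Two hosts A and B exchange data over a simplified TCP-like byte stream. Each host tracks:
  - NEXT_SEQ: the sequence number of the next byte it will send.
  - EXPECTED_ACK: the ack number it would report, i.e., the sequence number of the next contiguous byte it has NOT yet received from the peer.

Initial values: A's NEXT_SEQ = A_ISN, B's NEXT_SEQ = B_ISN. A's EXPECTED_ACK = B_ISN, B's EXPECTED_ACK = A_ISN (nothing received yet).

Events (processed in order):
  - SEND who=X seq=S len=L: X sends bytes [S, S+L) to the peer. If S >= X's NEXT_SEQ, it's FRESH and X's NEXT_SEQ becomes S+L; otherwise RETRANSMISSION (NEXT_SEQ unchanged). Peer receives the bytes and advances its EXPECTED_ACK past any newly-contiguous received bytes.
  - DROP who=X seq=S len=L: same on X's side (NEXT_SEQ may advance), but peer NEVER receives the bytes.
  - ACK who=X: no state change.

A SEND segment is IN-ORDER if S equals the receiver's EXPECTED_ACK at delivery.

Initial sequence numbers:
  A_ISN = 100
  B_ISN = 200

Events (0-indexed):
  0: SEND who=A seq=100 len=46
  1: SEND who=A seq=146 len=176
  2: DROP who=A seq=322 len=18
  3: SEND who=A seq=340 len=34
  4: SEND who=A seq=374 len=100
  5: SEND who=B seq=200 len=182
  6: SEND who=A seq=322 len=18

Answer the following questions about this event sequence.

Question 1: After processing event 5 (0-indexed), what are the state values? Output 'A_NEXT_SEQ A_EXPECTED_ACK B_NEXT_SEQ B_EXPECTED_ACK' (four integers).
After event 0: A_seq=146 A_ack=200 B_seq=200 B_ack=146
After event 1: A_seq=322 A_ack=200 B_seq=200 B_ack=322
After event 2: A_seq=340 A_ack=200 B_seq=200 B_ack=322
After event 3: A_seq=374 A_ack=200 B_seq=200 B_ack=322
After event 4: A_seq=474 A_ack=200 B_seq=200 B_ack=322
After event 5: A_seq=474 A_ack=382 B_seq=382 B_ack=322

474 382 382 322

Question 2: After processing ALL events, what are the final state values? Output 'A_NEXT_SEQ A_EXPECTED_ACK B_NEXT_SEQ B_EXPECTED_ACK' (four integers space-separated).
After event 0: A_seq=146 A_ack=200 B_seq=200 B_ack=146
After event 1: A_seq=322 A_ack=200 B_seq=200 B_ack=322
After event 2: A_seq=340 A_ack=200 B_seq=200 B_ack=322
After event 3: A_seq=374 A_ack=200 B_seq=200 B_ack=322
After event 4: A_seq=474 A_ack=200 B_seq=200 B_ack=322
After event 5: A_seq=474 A_ack=382 B_seq=382 B_ack=322
After event 6: A_seq=474 A_ack=382 B_seq=382 B_ack=474

Answer: 474 382 382 474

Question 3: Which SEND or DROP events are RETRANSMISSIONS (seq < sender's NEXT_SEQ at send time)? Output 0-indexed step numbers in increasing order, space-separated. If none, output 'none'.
Step 0: SEND seq=100 -> fresh
Step 1: SEND seq=146 -> fresh
Step 2: DROP seq=322 -> fresh
Step 3: SEND seq=340 -> fresh
Step 4: SEND seq=374 -> fresh
Step 5: SEND seq=200 -> fresh
Step 6: SEND seq=322 -> retransmit

Answer: 6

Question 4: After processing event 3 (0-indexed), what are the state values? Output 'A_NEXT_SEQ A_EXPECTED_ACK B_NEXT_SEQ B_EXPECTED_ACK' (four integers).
After event 0: A_seq=146 A_ack=200 B_seq=200 B_ack=146
After event 1: A_seq=322 A_ack=200 B_seq=200 B_ack=322
After event 2: A_seq=340 A_ack=200 B_seq=200 B_ack=322
After event 3: A_seq=374 A_ack=200 B_seq=200 B_ack=322

374 200 200 322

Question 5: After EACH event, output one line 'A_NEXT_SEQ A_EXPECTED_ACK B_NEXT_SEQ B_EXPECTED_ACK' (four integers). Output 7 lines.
146 200 200 146
322 200 200 322
340 200 200 322
374 200 200 322
474 200 200 322
474 382 382 322
474 382 382 474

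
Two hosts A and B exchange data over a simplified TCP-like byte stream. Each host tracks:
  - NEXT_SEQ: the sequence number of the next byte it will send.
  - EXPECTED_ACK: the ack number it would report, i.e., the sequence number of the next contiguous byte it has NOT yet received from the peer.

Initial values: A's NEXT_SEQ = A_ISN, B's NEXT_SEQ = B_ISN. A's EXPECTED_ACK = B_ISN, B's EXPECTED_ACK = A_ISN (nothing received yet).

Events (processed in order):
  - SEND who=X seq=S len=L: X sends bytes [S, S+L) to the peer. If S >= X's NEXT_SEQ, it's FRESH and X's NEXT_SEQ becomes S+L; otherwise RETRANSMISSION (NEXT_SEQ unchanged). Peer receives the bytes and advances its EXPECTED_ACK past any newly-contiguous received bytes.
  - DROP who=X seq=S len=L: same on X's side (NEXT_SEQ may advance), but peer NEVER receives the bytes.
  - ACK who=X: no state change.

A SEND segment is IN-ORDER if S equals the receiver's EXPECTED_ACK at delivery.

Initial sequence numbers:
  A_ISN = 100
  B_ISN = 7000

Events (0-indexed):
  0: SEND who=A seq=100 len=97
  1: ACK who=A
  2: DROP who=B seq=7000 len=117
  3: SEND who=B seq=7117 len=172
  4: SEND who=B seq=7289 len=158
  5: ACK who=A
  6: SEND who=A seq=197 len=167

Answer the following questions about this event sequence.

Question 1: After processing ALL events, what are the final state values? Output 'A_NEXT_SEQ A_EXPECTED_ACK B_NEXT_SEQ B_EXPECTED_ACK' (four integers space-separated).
Answer: 364 7000 7447 364

Derivation:
After event 0: A_seq=197 A_ack=7000 B_seq=7000 B_ack=197
After event 1: A_seq=197 A_ack=7000 B_seq=7000 B_ack=197
After event 2: A_seq=197 A_ack=7000 B_seq=7117 B_ack=197
After event 3: A_seq=197 A_ack=7000 B_seq=7289 B_ack=197
After event 4: A_seq=197 A_ack=7000 B_seq=7447 B_ack=197
After event 5: A_seq=197 A_ack=7000 B_seq=7447 B_ack=197
After event 6: A_seq=364 A_ack=7000 B_seq=7447 B_ack=364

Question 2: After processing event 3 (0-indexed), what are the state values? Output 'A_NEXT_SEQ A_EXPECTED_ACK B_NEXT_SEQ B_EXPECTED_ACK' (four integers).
After event 0: A_seq=197 A_ack=7000 B_seq=7000 B_ack=197
After event 1: A_seq=197 A_ack=7000 B_seq=7000 B_ack=197
After event 2: A_seq=197 A_ack=7000 B_seq=7117 B_ack=197
After event 3: A_seq=197 A_ack=7000 B_seq=7289 B_ack=197

197 7000 7289 197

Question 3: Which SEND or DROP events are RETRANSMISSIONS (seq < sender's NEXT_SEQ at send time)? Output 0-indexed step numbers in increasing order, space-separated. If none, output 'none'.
Answer: none

Derivation:
Step 0: SEND seq=100 -> fresh
Step 2: DROP seq=7000 -> fresh
Step 3: SEND seq=7117 -> fresh
Step 4: SEND seq=7289 -> fresh
Step 6: SEND seq=197 -> fresh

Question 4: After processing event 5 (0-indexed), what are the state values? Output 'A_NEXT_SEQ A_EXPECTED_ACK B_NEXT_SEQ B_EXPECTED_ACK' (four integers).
After event 0: A_seq=197 A_ack=7000 B_seq=7000 B_ack=197
After event 1: A_seq=197 A_ack=7000 B_seq=7000 B_ack=197
After event 2: A_seq=197 A_ack=7000 B_seq=7117 B_ack=197
After event 3: A_seq=197 A_ack=7000 B_seq=7289 B_ack=197
After event 4: A_seq=197 A_ack=7000 B_seq=7447 B_ack=197
After event 5: A_seq=197 A_ack=7000 B_seq=7447 B_ack=197

197 7000 7447 197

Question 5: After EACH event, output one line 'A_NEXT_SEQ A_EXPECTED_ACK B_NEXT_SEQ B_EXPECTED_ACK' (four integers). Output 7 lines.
197 7000 7000 197
197 7000 7000 197
197 7000 7117 197
197 7000 7289 197
197 7000 7447 197
197 7000 7447 197
364 7000 7447 364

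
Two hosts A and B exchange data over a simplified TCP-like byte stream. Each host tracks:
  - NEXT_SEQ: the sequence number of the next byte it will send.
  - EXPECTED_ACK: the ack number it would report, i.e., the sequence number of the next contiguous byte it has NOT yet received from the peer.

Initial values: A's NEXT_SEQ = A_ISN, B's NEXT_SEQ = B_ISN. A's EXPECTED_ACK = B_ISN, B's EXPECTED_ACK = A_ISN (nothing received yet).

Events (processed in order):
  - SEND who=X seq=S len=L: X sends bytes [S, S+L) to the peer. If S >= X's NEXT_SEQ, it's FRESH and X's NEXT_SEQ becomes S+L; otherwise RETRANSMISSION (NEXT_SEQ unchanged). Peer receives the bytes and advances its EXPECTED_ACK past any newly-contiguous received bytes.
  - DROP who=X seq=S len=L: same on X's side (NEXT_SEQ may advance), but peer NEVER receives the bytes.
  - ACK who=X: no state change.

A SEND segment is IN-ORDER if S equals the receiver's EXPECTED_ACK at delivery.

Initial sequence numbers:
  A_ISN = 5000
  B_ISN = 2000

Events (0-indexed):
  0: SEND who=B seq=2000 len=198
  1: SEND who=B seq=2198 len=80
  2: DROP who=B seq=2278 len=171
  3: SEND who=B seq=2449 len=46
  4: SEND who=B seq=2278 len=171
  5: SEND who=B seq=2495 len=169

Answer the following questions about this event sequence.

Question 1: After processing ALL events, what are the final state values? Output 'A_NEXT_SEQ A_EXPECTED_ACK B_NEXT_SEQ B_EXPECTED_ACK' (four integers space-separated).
After event 0: A_seq=5000 A_ack=2198 B_seq=2198 B_ack=5000
After event 1: A_seq=5000 A_ack=2278 B_seq=2278 B_ack=5000
After event 2: A_seq=5000 A_ack=2278 B_seq=2449 B_ack=5000
After event 3: A_seq=5000 A_ack=2278 B_seq=2495 B_ack=5000
After event 4: A_seq=5000 A_ack=2495 B_seq=2495 B_ack=5000
After event 5: A_seq=5000 A_ack=2664 B_seq=2664 B_ack=5000

Answer: 5000 2664 2664 5000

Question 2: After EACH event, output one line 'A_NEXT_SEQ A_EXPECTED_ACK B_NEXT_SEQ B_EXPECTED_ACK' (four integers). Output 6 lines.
5000 2198 2198 5000
5000 2278 2278 5000
5000 2278 2449 5000
5000 2278 2495 5000
5000 2495 2495 5000
5000 2664 2664 5000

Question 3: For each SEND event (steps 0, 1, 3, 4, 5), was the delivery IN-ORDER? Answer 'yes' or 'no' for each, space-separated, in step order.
Step 0: SEND seq=2000 -> in-order
Step 1: SEND seq=2198 -> in-order
Step 3: SEND seq=2449 -> out-of-order
Step 4: SEND seq=2278 -> in-order
Step 5: SEND seq=2495 -> in-order

Answer: yes yes no yes yes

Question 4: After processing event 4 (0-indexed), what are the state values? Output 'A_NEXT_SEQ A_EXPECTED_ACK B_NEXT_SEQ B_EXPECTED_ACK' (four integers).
After event 0: A_seq=5000 A_ack=2198 B_seq=2198 B_ack=5000
After event 1: A_seq=5000 A_ack=2278 B_seq=2278 B_ack=5000
After event 2: A_seq=5000 A_ack=2278 B_seq=2449 B_ack=5000
After event 3: A_seq=5000 A_ack=2278 B_seq=2495 B_ack=5000
After event 4: A_seq=5000 A_ack=2495 B_seq=2495 B_ack=5000

5000 2495 2495 5000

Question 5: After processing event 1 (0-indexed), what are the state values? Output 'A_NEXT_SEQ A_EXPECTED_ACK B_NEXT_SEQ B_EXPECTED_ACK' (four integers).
After event 0: A_seq=5000 A_ack=2198 B_seq=2198 B_ack=5000
After event 1: A_seq=5000 A_ack=2278 B_seq=2278 B_ack=5000

5000 2278 2278 5000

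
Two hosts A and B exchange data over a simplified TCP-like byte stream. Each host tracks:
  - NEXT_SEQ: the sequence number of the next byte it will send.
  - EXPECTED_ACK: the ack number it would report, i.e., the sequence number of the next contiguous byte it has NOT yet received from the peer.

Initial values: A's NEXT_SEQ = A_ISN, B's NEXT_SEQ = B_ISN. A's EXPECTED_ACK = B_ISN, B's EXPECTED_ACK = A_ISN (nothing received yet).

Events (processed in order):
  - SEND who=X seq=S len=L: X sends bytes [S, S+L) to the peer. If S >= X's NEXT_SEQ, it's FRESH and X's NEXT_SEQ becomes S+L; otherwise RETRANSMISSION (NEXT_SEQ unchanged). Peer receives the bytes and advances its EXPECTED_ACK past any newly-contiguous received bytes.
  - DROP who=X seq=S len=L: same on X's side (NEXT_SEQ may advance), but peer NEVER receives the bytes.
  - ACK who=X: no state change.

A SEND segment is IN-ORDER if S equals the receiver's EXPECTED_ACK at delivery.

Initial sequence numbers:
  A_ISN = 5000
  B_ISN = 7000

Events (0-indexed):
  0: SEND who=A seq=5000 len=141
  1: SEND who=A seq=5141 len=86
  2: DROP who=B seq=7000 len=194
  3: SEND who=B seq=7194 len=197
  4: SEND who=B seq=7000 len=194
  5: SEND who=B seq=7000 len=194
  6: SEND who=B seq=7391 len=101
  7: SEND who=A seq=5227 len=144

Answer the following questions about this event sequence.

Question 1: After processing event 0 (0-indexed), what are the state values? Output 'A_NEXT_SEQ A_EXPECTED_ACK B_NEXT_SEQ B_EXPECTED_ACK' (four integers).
After event 0: A_seq=5141 A_ack=7000 B_seq=7000 B_ack=5141

5141 7000 7000 5141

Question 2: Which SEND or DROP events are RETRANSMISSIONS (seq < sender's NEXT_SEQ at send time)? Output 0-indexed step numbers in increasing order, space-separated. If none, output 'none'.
Step 0: SEND seq=5000 -> fresh
Step 1: SEND seq=5141 -> fresh
Step 2: DROP seq=7000 -> fresh
Step 3: SEND seq=7194 -> fresh
Step 4: SEND seq=7000 -> retransmit
Step 5: SEND seq=7000 -> retransmit
Step 6: SEND seq=7391 -> fresh
Step 7: SEND seq=5227 -> fresh

Answer: 4 5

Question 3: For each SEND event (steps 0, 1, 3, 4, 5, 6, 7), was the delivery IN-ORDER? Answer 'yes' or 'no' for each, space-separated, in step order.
Step 0: SEND seq=5000 -> in-order
Step 1: SEND seq=5141 -> in-order
Step 3: SEND seq=7194 -> out-of-order
Step 4: SEND seq=7000 -> in-order
Step 5: SEND seq=7000 -> out-of-order
Step 6: SEND seq=7391 -> in-order
Step 7: SEND seq=5227 -> in-order

Answer: yes yes no yes no yes yes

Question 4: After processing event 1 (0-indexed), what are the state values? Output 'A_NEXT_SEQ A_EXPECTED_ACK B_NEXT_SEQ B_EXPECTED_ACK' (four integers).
After event 0: A_seq=5141 A_ack=7000 B_seq=7000 B_ack=5141
After event 1: A_seq=5227 A_ack=7000 B_seq=7000 B_ack=5227

5227 7000 7000 5227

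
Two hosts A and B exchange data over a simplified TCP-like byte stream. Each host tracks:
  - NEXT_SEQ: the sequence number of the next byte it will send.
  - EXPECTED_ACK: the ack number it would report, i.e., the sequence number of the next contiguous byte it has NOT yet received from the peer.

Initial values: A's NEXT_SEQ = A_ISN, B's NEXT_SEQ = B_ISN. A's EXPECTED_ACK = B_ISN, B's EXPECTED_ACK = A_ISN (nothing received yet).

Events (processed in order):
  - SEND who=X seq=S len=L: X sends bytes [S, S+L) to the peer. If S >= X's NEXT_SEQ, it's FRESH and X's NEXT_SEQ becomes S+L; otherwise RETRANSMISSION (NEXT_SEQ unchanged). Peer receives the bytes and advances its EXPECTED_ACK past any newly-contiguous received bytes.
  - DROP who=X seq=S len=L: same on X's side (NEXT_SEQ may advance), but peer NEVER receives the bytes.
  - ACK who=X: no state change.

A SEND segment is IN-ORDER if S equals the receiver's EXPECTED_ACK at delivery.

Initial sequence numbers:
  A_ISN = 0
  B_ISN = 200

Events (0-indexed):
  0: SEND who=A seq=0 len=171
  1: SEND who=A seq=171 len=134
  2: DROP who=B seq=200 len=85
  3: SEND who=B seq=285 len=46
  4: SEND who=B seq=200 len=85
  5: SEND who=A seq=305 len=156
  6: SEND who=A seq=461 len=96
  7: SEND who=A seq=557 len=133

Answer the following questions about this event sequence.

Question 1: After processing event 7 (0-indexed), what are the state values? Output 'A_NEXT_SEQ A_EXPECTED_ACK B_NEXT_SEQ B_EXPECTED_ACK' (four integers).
After event 0: A_seq=171 A_ack=200 B_seq=200 B_ack=171
After event 1: A_seq=305 A_ack=200 B_seq=200 B_ack=305
After event 2: A_seq=305 A_ack=200 B_seq=285 B_ack=305
After event 3: A_seq=305 A_ack=200 B_seq=331 B_ack=305
After event 4: A_seq=305 A_ack=331 B_seq=331 B_ack=305
After event 5: A_seq=461 A_ack=331 B_seq=331 B_ack=461
After event 6: A_seq=557 A_ack=331 B_seq=331 B_ack=557
After event 7: A_seq=690 A_ack=331 B_seq=331 B_ack=690

690 331 331 690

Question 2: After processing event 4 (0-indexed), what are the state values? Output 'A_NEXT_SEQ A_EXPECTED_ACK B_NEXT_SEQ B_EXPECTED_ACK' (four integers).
After event 0: A_seq=171 A_ack=200 B_seq=200 B_ack=171
After event 1: A_seq=305 A_ack=200 B_seq=200 B_ack=305
After event 2: A_seq=305 A_ack=200 B_seq=285 B_ack=305
After event 3: A_seq=305 A_ack=200 B_seq=331 B_ack=305
After event 4: A_seq=305 A_ack=331 B_seq=331 B_ack=305

305 331 331 305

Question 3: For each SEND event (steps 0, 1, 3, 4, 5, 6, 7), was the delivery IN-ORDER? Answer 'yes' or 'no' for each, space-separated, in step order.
Step 0: SEND seq=0 -> in-order
Step 1: SEND seq=171 -> in-order
Step 3: SEND seq=285 -> out-of-order
Step 4: SEND seq=200 -> in-order
Step 5: SEND seq=305 -> in-order
Step 6: SEND seq=461 -> in-order
Step 7: SEND seq=557 -> in-order

Answer: yes yes no yes yes yes yes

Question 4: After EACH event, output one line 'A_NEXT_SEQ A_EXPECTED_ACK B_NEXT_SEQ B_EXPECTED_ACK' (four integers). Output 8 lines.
171 200 200 171
305 200 200 305
305 200 285 305
305 200 331 305
305 331 331 305
461 331 331 461
557 331 331 557
690 331 331 690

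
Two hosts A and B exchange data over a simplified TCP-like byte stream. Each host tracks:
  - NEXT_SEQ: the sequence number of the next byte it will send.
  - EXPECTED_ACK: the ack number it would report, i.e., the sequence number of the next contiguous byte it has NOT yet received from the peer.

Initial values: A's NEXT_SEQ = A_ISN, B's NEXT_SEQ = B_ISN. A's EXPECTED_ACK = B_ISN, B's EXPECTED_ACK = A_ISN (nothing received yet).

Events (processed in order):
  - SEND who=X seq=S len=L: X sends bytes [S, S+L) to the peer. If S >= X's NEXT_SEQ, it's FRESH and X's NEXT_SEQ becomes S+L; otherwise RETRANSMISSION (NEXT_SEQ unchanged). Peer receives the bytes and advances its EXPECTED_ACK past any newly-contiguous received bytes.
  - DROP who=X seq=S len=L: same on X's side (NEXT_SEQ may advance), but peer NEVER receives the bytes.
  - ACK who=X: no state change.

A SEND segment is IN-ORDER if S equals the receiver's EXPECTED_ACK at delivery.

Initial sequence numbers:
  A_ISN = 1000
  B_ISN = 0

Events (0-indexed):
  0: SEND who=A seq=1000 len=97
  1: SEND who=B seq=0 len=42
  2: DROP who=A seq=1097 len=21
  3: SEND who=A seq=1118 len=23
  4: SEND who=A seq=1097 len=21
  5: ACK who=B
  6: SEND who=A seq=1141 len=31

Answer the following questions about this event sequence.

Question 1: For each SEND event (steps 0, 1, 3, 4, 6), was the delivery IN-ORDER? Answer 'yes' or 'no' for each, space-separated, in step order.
Step 0: SEND seq=1000 -> in-order
Step 1: SEND seq=0 -> in-order
Step 3: SEND seq=1118 -> out-of-order
Step 4: SEND seq=1097 -> in-order
Step 6: SEND seq=1141 -> in-order

Answer: yes yes no yes yes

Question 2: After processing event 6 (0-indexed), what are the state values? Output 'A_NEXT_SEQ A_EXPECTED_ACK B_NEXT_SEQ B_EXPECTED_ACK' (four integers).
After event 0: A_seq=1097 A_ack=0 B_seq=0 B_ack=1097
After event 1: A_seq=1097 A_ack=42 B_seq=42 B_ack=1097
After event 2: A_seq=1118 A_ack=42 B_seq=42 B_ack=1097
After event 3: A_seq=1141 A_ack=42 B_seq=42 B_ack=1097
After event 4: A_seq=1141 A_ack=42 B_seq=42 B_ack=1141
After event 5: A_seq=1141 A_ack=42 B_seq=42 B_ack=1141
After event 6: A_seq=1172 A_ack=42 B_seq=42 B_ack=1172

1172 42 42 1172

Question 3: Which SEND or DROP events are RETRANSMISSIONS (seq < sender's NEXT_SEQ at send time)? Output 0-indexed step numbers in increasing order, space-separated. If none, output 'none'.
Step 0: SEND seq=1000 -> fresh
Step 1: SEND seq=0 -> fresh
Step 2: DROP seq=1097 -> fresh
Step 3: SEND seq=1118 -> fresh
Step 4: SEND seq=1097 -> retransmit
Step 6: SEND seq=1141 -> fresh

Answer: 4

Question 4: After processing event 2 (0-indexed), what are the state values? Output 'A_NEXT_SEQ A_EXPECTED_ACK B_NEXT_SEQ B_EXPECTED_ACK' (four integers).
After event 0: A_seq=1097 A_ack=0 B_seq=0 B_ack=1097
After event 1: A_seq=1097 A_ack=42 B_seq=42 B_ack=1097
After event 2: A_seq=1118 A_ack=42 B_seq=42 B_ack=1097

1118 42 42 1097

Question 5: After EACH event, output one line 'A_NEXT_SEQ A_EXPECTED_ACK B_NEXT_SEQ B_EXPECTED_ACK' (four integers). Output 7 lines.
1097 0 0 1097
1097 42 42 1097
1118 42 42 1097
1141 42 42 1097
1141 42 42 1141
1141 42 42 1141
1172 42 42 1172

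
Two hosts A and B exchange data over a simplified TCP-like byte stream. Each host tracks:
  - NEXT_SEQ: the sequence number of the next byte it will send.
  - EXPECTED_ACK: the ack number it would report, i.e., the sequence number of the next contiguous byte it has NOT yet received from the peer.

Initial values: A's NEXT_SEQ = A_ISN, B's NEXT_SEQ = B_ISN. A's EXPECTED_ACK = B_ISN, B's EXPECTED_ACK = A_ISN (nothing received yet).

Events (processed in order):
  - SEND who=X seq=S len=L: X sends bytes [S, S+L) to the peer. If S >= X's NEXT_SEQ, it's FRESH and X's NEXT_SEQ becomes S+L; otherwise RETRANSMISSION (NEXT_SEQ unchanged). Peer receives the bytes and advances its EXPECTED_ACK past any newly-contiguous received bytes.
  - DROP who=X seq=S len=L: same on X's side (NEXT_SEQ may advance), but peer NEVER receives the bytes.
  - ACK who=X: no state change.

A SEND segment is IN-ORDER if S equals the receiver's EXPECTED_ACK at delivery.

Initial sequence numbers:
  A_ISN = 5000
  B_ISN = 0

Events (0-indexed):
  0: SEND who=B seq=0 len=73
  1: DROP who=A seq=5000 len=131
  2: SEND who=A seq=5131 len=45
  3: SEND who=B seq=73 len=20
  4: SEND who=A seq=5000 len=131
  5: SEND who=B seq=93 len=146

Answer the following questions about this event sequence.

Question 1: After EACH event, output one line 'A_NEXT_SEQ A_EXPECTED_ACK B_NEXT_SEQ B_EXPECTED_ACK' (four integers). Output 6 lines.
5000 73 73 5000
5131 73 73 5000
5176 73 73 5000
5176 93 93 5000
5176 93 93 5176
5176 239 239 5176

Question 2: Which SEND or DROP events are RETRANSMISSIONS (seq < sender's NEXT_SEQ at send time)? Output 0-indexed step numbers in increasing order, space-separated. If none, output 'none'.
Step 0: SEND seq=0 -> fresh
Step 1: DROP seq=5000 -> fresh
Step 2: SEND seq=5131 -> fresh
Step 3: SEND seq=73 -> fresh
Step 4: SEND seq=5000 -> retransmit
Step 5: SEND seq=93 -> fresh

Answer: 4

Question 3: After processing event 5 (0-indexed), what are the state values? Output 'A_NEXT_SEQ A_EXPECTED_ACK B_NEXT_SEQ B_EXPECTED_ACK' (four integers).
After event 0: A_seq=5000 A_ack=73 B_seq=73 B_ack=5000
After event 1: A_seq=5131 A_ack=73 B_seq=73 B_ack=5000
After event 2: A_seq=5176 A_ack=73 B_seq=73 B_ack=5000
After event 3: A_seq=5176 A_ack=93 B_seq=93 B_ack=5000
After event 4: A_seq=5176 A_ack=93 B_seq=93 B_ack=5176
After event 5: A_seq=5176 A_ack=239 B_seq=239 B_ack=5176

5176 239 239 5176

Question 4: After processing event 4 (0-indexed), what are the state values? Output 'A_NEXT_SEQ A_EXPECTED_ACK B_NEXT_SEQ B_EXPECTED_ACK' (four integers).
After event 0: A_seq=5000 A_ack=73 B_seq=73 B_ack=5000
After event 1: A_seq=5131 A_ack=73 B_seq=73 B_ack=5000
After event 2: A_seq=5176 A_ack=73 B_seq=73 B_ack=5000
After event 3: A_seq=5176 A_ack=93 B_seq=93 B_ack=5000
After event 4: A_seq=5176 A_ack=93 B_seq=93 B_ack=5176

5176 93 93 5176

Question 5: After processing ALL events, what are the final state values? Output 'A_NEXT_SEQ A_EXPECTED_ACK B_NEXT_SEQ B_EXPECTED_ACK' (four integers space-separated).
After event 0: A_seq=5000 A_ack=73 B_seq=73 B_ack=5000
After event 1: A_seq=5131 A_ack=73 B_seq=73 B_ack=5000
After event 2: A_seq=5176 A_ack=73 B_seq=73 B_ack=5000
After event 3: A_seq=5176 A_ack=93 B_seq=93 B_ack=5000
After event 4: A_seq=5176 A_ack=93 B_seq=93 B_ack=5176
After event 5: A_seq=5176 A_ack=239 B_seq=239 B_ack=5176

Answer: 5176 239 239 5176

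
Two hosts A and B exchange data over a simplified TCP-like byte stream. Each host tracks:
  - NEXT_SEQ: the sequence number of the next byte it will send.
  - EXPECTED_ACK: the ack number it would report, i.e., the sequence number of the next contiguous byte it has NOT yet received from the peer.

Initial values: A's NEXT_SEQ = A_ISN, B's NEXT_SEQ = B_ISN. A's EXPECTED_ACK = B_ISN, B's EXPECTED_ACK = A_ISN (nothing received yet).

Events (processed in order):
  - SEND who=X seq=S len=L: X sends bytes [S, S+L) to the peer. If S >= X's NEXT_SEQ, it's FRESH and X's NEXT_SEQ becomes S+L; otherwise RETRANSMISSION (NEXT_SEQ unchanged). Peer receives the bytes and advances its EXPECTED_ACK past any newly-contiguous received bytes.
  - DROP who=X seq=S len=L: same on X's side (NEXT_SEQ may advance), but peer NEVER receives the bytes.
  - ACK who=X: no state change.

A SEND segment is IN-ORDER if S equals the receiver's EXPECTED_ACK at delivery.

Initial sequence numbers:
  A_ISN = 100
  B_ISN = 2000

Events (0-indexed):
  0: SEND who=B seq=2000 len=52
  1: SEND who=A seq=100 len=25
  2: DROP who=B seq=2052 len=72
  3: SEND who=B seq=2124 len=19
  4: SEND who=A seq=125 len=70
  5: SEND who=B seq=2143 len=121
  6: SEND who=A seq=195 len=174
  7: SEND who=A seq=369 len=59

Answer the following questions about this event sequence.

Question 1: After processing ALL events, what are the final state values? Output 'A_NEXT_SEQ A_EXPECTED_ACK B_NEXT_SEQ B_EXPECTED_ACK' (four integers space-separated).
Answer: 428 2052 2264 428

Derivation:
After event 0: A_seq=100 A_ack=2052 B_seq=2052 B_ack=100
After event 1: A_seq=125 A_ack=2052 B_seq=2052 B_ack=125
After event 2: A_seq=125 A_ack=2052 B_seq=2124 B_ack=125
After event 3: A_seq=125 A_ack=2052 B_seq=2143 B_ack=125
After event 4: A_seq=195 A_ack=2052 B_seq=2143 B_ack=195
After event 5: A_seq=195 A_ack=2052 B_seq=2264 B_ack=195
After event 6: A_seq=369 A_ack=2052 B_seq=2264 B_ack=369
After event 7: A_seq=428 A_ack=2052 B_seq=2264 B_ack=428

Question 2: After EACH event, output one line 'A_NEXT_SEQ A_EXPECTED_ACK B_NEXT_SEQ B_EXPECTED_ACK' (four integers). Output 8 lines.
100 2052 2052 100
125 2052 2052 125
125 2052 2124 125
125 2052 2143 125
195 2052 2143 195
195 2052 2264 195
369 2052 2264 369
428 2052 2264 428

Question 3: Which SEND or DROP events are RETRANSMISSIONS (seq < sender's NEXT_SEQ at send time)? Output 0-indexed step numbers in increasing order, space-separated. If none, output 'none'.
Answer: none

Derivation:
Step 0: SEND seq=2000 -> fresh
Step 1: SEND seq=100 -> fresh
Step 2: DROP seq=2052 -> fresh
Step 3: SEND seq=2124 -> fresh
Step 4: SEND seq=125 -> fresh
Step 5: SEND seq=2143 -> fresh
Step 6: SEND seq=195 -> fresh
Step 7: SEND seq=369 -> fresh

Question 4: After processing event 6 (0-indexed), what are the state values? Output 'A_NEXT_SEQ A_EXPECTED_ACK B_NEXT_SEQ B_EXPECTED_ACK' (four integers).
After event 0: A_seq=100 A_ack=2052 B_seq=2052 B_ack=100
After event 1: A_seq=125 A_ack=2052 B_seq=2052 B_ack=125
After event 2: A_seq=125 A_ack=2052 B_seq=2124 B_ack=125
After event 3: A_seq=125 A_ack=2052 B_seq=2143 B_ack=125
After event 4: A_seq=195 A_ack=2052 B_seq=2143 B_ack=195
After event 5: A_seq=195 A_ack=2052 B_seq=2264 B_ack=195
After event 6: A_seq=369 A_ack=2052 B_seq=2264 B_ack=369

369 2052 2264 369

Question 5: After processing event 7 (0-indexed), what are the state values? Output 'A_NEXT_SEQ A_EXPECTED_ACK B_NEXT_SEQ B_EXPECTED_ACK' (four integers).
After event 0: A_seq=100 A_ack=2052 B_seq=2052 B_ack=100
After event 1: A_seq=125 A_ack=2052 B_seq=2052 B_ack=125
After event 2: A_seq=125 A_ack=2052 B_seq=2124 B_ack=125
After event 3: A_seq=125 A_ack=2052 B_seq=2143 B_ack=125
After event 4: A_seq=195 A_ack=2052 B_seq=2143 B_ack=195
After event 5: A_seq=195 A_ack=2052 B_seq=2264 B_ack=195
After event 6: A_seq=369 A_ack=2052 B_seq=2264 B_ack=369
After event 7: A_seq=428 A_ack=2052 B_seq=2264 B_ack=428

428 2052 2264 428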